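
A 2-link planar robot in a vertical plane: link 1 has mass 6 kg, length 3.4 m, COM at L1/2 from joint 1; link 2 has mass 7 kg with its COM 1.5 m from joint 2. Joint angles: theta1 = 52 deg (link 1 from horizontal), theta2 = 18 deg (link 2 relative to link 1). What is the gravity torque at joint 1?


Horizontal distance from joint 1 to link-1 COM:
  x_c1 = (L1/2)*cos(t1) = 1.7 * 0.6157 = 1.0466 m
Horizontal distance from joint 1 to link-2 COM:
  x_c2 = L1*cos(t1) + Lc2*cos(t1+t2)
       = 3.4*0.6157 + 1.5*0.342 = 2.6063 m
tau1 = m1*g*x_c1 + m2*g*x_c2
     = 6*9.81*1.0466 + 7*9.81*2.6063
     = 61.6043 + 178.9732
     = 240.5775 Nm


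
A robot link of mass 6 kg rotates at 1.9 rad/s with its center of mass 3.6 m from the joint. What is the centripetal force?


F = m * omega^2 * r
= 6 * 1.9^2 * 3.6
= 6 * 3.61 * 3.6
= 77.976 N


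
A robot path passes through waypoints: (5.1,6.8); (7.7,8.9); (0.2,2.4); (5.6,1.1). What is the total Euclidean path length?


Segment lengths:
  seg1 = sqrt((2.6)^2 + (2.1)^2) = 3.3422
  seg2 = sqrt((-7.5)^2 + (-6.5)^2) = 9.9247
  seg3 = sqrt((5.4)^2 + (-1.3)^2) = 5.5543
Total = 18.8211


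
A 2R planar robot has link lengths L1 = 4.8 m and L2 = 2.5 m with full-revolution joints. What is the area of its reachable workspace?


r_max = L1 + L2 = 7.3 m
r_min = |L1 - L2| = 2.3 m
Area = pi*(r_max^2 - r_min^2)
= pi*(53.29 - 5.29)
= pi * 48.0
= 150.7964 m^2


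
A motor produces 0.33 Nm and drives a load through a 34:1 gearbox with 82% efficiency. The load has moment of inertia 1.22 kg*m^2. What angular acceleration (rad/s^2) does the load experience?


tau_out = tau_motor * N * eta
= 0.33 * 34 * 0.82 = 9.2004 Nm
alpha = tau_out / I = 9.2004 / 1.22
= 7.5413 rad/s^2


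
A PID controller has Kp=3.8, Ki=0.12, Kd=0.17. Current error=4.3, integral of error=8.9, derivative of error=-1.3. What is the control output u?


u = Kp*e + Ki*int(e) + Kd*de/dt
= 3.8*4.3 + 0.12*8.9 + 0.17*(-1.3)
= 16.34 + 1.068 + -0.221
= 17.187


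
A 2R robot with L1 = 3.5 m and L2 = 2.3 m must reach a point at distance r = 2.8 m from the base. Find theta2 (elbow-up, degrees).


cos(theta2) = (r^2 - L1^2 - L2^2) / (2*L1*L2)
cos(theta2) = (7.84 - 12.25 - 5.29) / 16.1
cos(theta2) = -0.602484
theta2 = 127.048 degrees


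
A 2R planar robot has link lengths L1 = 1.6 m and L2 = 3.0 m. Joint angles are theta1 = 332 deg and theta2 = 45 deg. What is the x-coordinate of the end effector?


Convert angles to radians: theta1 = 5.7945, theta2 = 0.7854
x = L1*cos(theta1) + L2*cos(theta1+theta2)
x = 1.4127 + 2.8689
x = 4.2816


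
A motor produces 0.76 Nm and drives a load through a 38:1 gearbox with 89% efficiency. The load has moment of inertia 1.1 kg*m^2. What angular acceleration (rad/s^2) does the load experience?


tau_out = tau_motor * N * eta
= 0.76 * 38 * 0.89 = 25.7032 Nm
alpha = tau_out / I = 25.7032 / 1.1
= 23.3665 rad/s^2


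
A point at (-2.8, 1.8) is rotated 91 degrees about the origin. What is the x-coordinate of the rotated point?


x' = x*cos(theta) - y*sin(theta)
cos(91 deg) = -0.0175, sin(91 deg) = 0.9998
x' = -2.8 * -0.0175 - 1.8 * 0.9998
= 0.0489 - 1.7997
= -1.7509


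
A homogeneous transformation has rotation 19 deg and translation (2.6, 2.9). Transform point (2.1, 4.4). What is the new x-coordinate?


x' = cos(theta)*px - sin(theta)*py + tx
= 0.9455*2.1 - 0.3256*4.4 + 2.6
= 3.1531


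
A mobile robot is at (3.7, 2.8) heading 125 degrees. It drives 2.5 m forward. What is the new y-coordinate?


y_new = y0 + d*sin(theta)
= 2.8 + 2.5*sin(125)
= 2.8 + 2.0479
= 4.8479


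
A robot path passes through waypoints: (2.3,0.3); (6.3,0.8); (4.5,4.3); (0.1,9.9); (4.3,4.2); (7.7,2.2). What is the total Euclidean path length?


Segment lengths:
  seg1 = sqrt((4.0)^2 + (0.5)^2) = 4.0311
  seg2 = sqrt((-1.8)^2 + (3.5)^2) = 3.9357
  seg3 = sqrt((-4.4)^2 + (5.6)^2) = 7.1218
  seg4 = sqrt((4.2)^2 + (-5.7)^2) = 7.0803
  seg5 = sqrt((3.4)^2 + (-2.0)^2) = 3.9446
Total = 26.1135


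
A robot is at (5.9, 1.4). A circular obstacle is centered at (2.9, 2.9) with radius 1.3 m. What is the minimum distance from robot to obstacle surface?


center_dist = sqrt((5.9-2.9)^2 + (1.4-2.9)^2)
= sqrt(9.0 + 2.25)
= 3.3541
min_dist = center_dist - radius = 3.3541 - 1.3 = 2.0541 m


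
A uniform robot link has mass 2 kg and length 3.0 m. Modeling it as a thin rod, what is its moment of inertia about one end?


I = (1/3) * m * L^2
= (1/3) * 2 * 3.0^2
= 0.333333 * 2 * 9.0
= 6.0 kg*m^2


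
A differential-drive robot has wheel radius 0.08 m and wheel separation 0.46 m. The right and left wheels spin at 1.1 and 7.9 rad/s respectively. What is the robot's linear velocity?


vR = r*wR = 0.08*1.1 = 0.088 m/s
vL = r*wL = 0.08*7.9 = 0.632 m/s
v = (vR+vL)/2 = 0.36 m/s
omega = (vR-vL)/L = -1.1826 rad/s
linear velocity = 0.36 m/s


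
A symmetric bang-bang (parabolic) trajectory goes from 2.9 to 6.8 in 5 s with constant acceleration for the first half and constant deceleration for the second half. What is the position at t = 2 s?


Symmetric rest-to-rest: each phase covers (pf-p0)/2 in time T/2. 0.5*a*(T/2)^2 = (pf-p0)/2 => a = 4*(pf-p0)/T^2
a = 4*(6.8-2.9)/5^2 = 0.624
t = 2 is in the acceleration phase (t <= T/2).
p = p0 + 0.5*a*t^2 = 2.9 + 0.5*0.624*2^2
= 4.148


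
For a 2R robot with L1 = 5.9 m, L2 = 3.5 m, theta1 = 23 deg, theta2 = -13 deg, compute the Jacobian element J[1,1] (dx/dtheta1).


J[1,1] = -L1*sin(t1) - L2*sin(t1+t2)
= -5.9*sin(23) - 3.5*sin(10)
= -2.9131


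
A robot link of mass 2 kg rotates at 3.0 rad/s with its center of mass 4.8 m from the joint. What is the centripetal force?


F = m * omega^2 * r
= 2 * 3.0^2 * 4.8
= 2 * 9.0 * 4.8
= 86.4 N


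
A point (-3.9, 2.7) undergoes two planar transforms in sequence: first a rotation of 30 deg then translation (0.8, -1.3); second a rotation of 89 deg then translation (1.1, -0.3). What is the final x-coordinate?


After transform 1:
x1 = cos(30)*-3.9 - sin(30)*2.7 + 0.8 = -3.9275
y1 = sin(30)*-3.9 + cos(30)*2.7 + -1.3 = -0.9117
After transform 2:
x2 = cos(89)*-3.9275 - sin(89)*-0.9117 + 1.1
= 1.943


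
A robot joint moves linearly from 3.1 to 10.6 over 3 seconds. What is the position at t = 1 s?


s = t/T = 1/3 = 0.3333
p(t) = p0 + (pf-p0)*s
= 3.1 + (10.6 - 3.1) * 0.3333
= 5.6


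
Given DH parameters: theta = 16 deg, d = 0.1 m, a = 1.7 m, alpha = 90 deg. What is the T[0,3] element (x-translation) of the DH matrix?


T[0,3] = a * cos(theta)
= 1.7 * cos(16 deg)
= 1.7 * 0.9613
= 1.6341


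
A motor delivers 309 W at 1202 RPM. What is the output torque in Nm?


omega = 1202 * 2*pi/60 = 125.8731 rad/s
tau = P / omega = 309 / 125.8731
= 2.4549 Nm


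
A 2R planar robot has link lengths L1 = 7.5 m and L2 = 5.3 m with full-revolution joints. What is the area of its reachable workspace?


r_max = L1 + L2 = 12.8 m
r_min = |L1 - L2| = 2.2 m
Area = pi*(r_max^2 - r_min^2)
= pi*(163.84 - 4.84)
= pi * 159.0
= 499.5132 m^2


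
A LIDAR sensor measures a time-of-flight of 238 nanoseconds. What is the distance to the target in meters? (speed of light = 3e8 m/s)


tof = 238 ns = 2.38e-07 s
dist = c * tof / 2
= 3e8 * 2.38e-07 / 2
= 35.7 m


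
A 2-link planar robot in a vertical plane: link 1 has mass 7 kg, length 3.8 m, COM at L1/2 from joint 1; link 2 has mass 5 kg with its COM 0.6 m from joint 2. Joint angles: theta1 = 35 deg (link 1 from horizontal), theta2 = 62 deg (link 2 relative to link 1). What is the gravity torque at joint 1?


Horizontal distance from joint 1 to link-1 COM:
  x_c1 = (L1/2)*cos(t1) = 1.9 * 0.8192 = 1.5564 m
Horizontal distance from joint 1 to link-2 COM:
  x_c2 = L1*cos(t1) + Lc2*cos(t1+t2)
       = 3.8*0.8192 + 0.6*-0.1219 = 3.0397 m
tau1 = m1*g*x_c1 + m2*g*x_c2
     = 7*9.81*1.5564 + 5*9.81*3.0397
     = 106.8772 + 149.0951
     = 255.9724 Nm


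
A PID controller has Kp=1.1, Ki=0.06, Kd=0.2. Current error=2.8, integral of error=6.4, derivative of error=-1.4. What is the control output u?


u = Kp*e + Ki*int(e) + Kd*de/dt
= 1.1*2.8 + 0.06*6.4 + 0.2*(-1.4)
= 3.08 + 0.384 + -0.28
= 3.184


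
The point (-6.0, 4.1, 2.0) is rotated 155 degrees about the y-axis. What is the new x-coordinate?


Rotation about y-axis: x' = x*cos(theta) + z*sin(theta)
= -6.0 * -0.9063 + 2.0 * 0.4226
= 6.2831


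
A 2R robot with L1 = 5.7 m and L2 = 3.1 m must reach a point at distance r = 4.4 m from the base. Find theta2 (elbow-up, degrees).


cos(theta2) = (r^2 - L1^2 - L2^2) / (2*L1*L2)
cos(theta2) = (19.36 - 32.49 - 9.61) / 35.34
cos(theta2) = -0.643463
theta2 = 130.0506 degrees


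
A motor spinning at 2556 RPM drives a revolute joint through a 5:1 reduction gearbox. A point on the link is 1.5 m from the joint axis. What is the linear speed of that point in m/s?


omega_motor = 2556 * 2*pi/60 = 267.6637 rad/s
omega_joint = omega_motor / 5 = 53.5327 rad/s
v = omega_joint * r = 53.5327 * 1.5
= 80.2991 m/s


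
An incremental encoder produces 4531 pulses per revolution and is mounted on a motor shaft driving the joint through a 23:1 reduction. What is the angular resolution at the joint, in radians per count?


counts per rev = 4531
effective counts at joint = 4531 * 23 = 104213
resolution = 2*pi / 104213
= 6.0292e-05 rad/count


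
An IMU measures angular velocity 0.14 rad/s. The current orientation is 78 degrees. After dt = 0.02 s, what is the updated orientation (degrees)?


delta_theta = w * dt = 0.14 * 0.02 = 0.0028 rad
= 0.1604 deg
theta_new = 78 + 0.1604 = 78.1604 deg


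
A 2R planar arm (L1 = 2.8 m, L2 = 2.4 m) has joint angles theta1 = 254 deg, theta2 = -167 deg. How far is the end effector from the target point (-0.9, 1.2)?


End effector via forward kinematics:
x = L1*cos(t1) + L2*cos(t1+t2) = -0.6462
y = L1*sin(t1) + L2*sin(t1+t2) = -0.2948
Distance to target:
d = sqrt((-0.9 - -0.6462)^2 + (1.2 - -0.2948)^2)
= sqrt(0.0644 + 2.2345)
= 1.5162 m


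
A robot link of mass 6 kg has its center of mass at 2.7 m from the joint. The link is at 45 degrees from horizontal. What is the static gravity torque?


tau = m*g*L*cos(angle)
= 6 * 9.81 * 2.7 * cos(45 deg)
= 6 * 9.81 * 2.7 * 0.7071
= 112.3748 Nm


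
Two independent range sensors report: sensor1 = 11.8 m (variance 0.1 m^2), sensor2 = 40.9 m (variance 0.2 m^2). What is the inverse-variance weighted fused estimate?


w1 = (1/var1) / (1/var1 + 1/var2)
   = 10.0 / (10.0 + 5.0) = 0.6667
w2 = 1 - w1 = 0.3333
fused = w1*s1 + w2*s2 = 7.8667 + 13.6333
= 21.5 m


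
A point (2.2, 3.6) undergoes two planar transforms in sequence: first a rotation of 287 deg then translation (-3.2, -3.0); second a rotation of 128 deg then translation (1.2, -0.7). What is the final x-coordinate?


After transform 1:
x1 = cos(287)*2.2 - sin(287)*3.6 + -3.2 = 0.8859
y1 = sin(287)*2.2 + cos(287)*3.6 + -3.0 = -4.0513
After transform 2:
x2 = cos(128)*0.8859 - sin(128)*-4.0513 + 1.2
= 3.8471


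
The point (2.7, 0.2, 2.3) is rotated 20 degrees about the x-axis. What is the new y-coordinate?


Rotation about x-axis: y' = y*cos(theta) - z*sin(theta)
= 0.2 * 0.9397 - 2.3 * 0.342
= -0.5987


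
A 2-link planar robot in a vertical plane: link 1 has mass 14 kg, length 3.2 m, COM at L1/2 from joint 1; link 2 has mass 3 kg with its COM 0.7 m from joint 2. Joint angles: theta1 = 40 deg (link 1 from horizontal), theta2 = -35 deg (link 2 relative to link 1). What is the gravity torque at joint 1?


Horizontal distance from joint 1 to link-1 COM:
  x_c1 = (L1/2)*cos(t1) = 1.6 * 0.766 = 1.2257 m
Horizontal distance from joint 1 to link-2 COM:
  x_c2 = L1*cos(t1) + Lc2*cos(t1+t2)
       = 3.2*0.766 + 0.7*0.9962 = 3.1487 m
tau1 = m1*g*x_c1 + m2*g*x_c2
     = 14*9.81*1.2257 + 3*9.81*3.1487
     = 168.3337 + 92.6656
     = 260.9993 Nm


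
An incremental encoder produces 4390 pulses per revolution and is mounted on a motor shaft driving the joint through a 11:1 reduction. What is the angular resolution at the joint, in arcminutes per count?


counts per rev = 4390
effective counts at joint = 4390 * 11 = 48290
resolution = 360*60 / 48290
= 0.4473 arcmin/count


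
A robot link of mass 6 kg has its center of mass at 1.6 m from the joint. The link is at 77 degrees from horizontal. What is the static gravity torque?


tau = m*g*L*cos(angle)
= 6 * 9.81 * 1.6 * cos(77 deg)
= 6 * 9.81 * 1.6 * 0.225
= 21.185 Nm


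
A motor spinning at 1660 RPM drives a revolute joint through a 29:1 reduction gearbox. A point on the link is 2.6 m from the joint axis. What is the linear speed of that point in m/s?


omega_motor = 1660 * 2*pi/60 = 173.8348 rad/s
omega_joint = omega_motor / 29 = 5.9943 rad/s
v = omega_joint * r = 5.9943 * 2.6
= 15.5852 m/s


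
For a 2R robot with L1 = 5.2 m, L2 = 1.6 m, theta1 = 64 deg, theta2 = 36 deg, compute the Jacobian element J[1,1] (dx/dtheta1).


J[1,1] = -L1*sin(t1) - L2*sin(t1+t2)
= -5.2*sin(64) - 1.6*sin(100)
= -6.2494


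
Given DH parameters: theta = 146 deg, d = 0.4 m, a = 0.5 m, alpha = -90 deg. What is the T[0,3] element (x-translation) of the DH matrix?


T[0,3] = a * cos(theta)
= 0.5 * cos(146 deg)
= 0.5 * -0.829
= -0.4145


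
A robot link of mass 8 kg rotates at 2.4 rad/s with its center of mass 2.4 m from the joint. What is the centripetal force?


F = m * omega^2 * r
= 8 * 2.4^2 * 2.4
= 8 * 5.76 * 2.4
= 110.592 N


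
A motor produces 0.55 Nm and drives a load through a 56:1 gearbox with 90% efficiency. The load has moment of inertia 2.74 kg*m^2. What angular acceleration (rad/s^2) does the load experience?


tau_out = tau_motor * N * eta
= 0.55 * 56 * 0.9 = 27.72 Nm
alpha = tau_out / I = 27.72 / 2.74
= 10.1168 rad/s^2


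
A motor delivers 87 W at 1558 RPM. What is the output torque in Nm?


omega = 1558 * 2*pi/60 = 163.1534 rad/s
tau = P / omega = 87 / 163.1534
= 0.5332 Nm


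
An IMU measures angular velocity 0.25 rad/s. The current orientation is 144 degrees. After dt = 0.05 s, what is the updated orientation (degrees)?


delta_theta = w * dt = 0.25 * 0.05 = 0.0125 rad
= 0.7162 deg
theta_new = 144 + 0.7162 = 144.7162 deg


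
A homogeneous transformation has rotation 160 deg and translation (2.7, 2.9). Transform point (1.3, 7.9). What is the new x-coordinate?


x' = cos(theta)*px - sin(theta)*py + tx
= -0.9397*1.3 - 0.342*7.9 + 2.7
= -1.2236


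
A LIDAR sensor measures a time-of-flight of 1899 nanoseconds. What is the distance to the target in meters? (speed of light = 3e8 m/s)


tof = 1899 ns = 1.899e-06 s
dist = c * tof / 2
= 3e8 * 1.899e-06 / 2
= 284.85 m


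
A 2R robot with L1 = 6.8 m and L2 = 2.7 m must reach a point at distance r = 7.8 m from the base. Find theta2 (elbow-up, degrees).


cos(theta2) = (r^2 - L1^2 - L2^2) / (2*L1*L2)
cos(theta2) = (60.84 - 46.24 - 7.29) / 36.72
cos(theta2) = 0.199074
theta2 = 78.5172 degrees


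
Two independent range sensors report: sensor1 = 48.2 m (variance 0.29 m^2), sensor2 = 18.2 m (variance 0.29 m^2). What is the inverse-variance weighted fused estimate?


w1 = (1/var1) / (1/var1 + 1/var2)
   = 3.4483 / (3.4483 + 3.4483) = 0.5
w2 = 1 - w1 = 0.5
fused = w1*s1 + w2*s2 = 24.1 + 9.1
= 33.2 m


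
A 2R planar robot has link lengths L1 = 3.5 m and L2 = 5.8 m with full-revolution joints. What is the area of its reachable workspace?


r_max = L1 + L2 = 9.3 m
r_min = |L1 - L2| = 2.3 m
Area = pi*(r_max^2 - r_min^2)
= pi*(86.49 - 5.29)
= pi * 81.2
= 255.0973 m^2


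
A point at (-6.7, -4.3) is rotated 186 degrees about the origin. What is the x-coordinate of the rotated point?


x' = x*cos(theta) - y*sin(theta)
cos(186 deg) = -0.9945, sin(186 deg) = -0.1045
x' = -6.7 * -0.9945 - -4.3 * -0.1045
= 6.6633 - 0.4495
= 6.2138


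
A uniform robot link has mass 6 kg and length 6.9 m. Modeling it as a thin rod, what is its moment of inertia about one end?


I = (1/3) * m * L^2
= (1/3) * 6 * 6.9^2
= 0.333333 * 6 * 47.61
= 95.22 kg*m^2


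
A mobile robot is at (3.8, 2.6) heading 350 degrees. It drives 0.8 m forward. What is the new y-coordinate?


y_new = y0 + d*sin(theta)
= 2.6 + 0.8*sin(350)
= 2.6 + -0.1389
= 2.4611


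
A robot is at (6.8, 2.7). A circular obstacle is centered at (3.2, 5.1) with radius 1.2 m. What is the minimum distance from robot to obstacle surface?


center_dist = sqrt((6.8-3.2)^2 + (2.7-5.1)^2)
= sqrt(12.96 + 5.76)
= 4.3267
min_dist = center_dist - radius = 4.3267 - 1.2 = 3.1267 m


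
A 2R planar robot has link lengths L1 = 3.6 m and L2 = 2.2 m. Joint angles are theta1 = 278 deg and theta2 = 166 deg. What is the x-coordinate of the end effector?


Convert angles to radians: theta1 = 4.852, theta2 = 2.8972
x = L1*cos(theta1) + L2*cos(theta1+theta2)
x = 0.501 + 0.23
x = 0.731


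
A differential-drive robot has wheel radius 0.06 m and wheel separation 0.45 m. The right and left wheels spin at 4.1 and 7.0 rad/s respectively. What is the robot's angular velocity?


vR = r*wR = 0.06*4.1 = 0.246 m/s
vL = r*wL = 0.06*7.0 = 0.42 m/s
v = (vR+vL)/2 = 0.333 m/s
omega = (vR-vL)/L = -0.3867 rad/s
angular velocity = -0.3867 rad/s


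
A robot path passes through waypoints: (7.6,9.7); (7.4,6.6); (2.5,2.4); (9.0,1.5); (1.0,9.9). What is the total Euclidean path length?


Segment lengths:
  seg1 = sqrt((-0.2)^2 + (-3.1)^2) = 3.1064
  seg2 = sqrt((-4.9)^2 + (-4.2)^2) = 6.4537
  seg3 = sqrt((6.5)^2 + (-0.9)^2) = 6.562
  seg4 = sqrt((-8.0)^2 + (8.4)^2) = 11.6
Total = 27.7221


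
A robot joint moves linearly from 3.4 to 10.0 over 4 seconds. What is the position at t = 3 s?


s = t/T = 3/4 = 0.75
p(t) = p0 + (pf-p0)*s
= 3.4 + (10.0 - 3.4) * 0.75
= 8.35


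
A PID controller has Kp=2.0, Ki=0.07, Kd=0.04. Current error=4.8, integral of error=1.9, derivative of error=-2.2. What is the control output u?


u = Kp*e + Ki*int(e) + Kd*de/dt
= 2.0*4.8 + 0.07*1.9 + 0.04*(-2.2)
= 9.6 + 0.133 + -0.088
= 9.645


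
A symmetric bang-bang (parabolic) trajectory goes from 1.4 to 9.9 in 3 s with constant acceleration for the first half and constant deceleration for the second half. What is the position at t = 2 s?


Symmetric rest-to-rest: each phase covers (pf-p0)/2 in time T/2. 0.5*a*(T/2)^2 = (pf-p0)/2 => a = 4*(pf-p0)/T^2
a = 4*(9.9-1.4)/3^2 = 3.7778
t = 2 is in the deceleration phase (t > T/2).
p = pf - 0.5*a*(T-t)^2 = 9.9 - 0.5*3.7778*1^2
= 8.0111


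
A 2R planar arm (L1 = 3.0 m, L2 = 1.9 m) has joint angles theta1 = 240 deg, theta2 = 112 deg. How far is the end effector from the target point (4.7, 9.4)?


End effector via forward kinematics:
x = L1*cos(t1) + L2*cos(t1+t2) = 0.3815
y = L1*sin(t1) + L2*sin(t1+t2) = -2.8625
Distance to target:
d = sqrt((4.7 - 0.3815)^2 + (9.4 - -2.8625)^2)
= sqrt(18.6494 + 150.369)
= 13.0007 m


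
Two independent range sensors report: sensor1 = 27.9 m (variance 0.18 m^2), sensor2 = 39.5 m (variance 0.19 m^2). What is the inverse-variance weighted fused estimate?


w1 = (1/var1) / (1/var1 + 1/var2)
   = 5.5556 / (5.5556 + 5.2632) = 0.5135
w2 = 1 - w1 = 0.4865
fused = w1*s1 + w2*s2 = 14.327 + 19.2162
= 33.5432 m


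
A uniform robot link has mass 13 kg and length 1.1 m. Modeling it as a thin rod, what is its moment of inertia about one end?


I = (1/3) * m * L^2
= (1/3) * 13 * 1.1^2
= 0.333333 * 13 * 1.21
= 5.2433 kg*m^2


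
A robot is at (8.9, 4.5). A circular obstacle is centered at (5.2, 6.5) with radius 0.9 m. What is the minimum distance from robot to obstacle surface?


center_dist = sqrt((8.9-5.2)^2 + (4.5-6.5)^2)
= sqrt(13.69 + 4.0)
= 4.2059
min_dist = center_dist - radius = 4.2059 - 0.9 = 3.3059 m


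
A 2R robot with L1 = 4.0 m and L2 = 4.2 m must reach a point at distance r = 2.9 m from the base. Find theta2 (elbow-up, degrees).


cos(theta2) = (r^2 - L1^2 - L2^2) / (2*L1*L2)
cos(theta2) = (8.41 - 16.0 - 17.64) / 33.6
cos(theta2) = -0.750893
theta2 = 138.6678 degrees


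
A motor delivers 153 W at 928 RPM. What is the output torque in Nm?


omega = 928 * 2*pi/60 = 97.1799 rad/s
tau = P / omega = 153 / 97.1799
= 1.5744 Nm


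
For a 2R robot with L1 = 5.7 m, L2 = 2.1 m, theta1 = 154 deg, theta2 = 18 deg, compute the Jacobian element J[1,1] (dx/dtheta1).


J[1,1] = -L1*sin(t1) - L2*sin(t1+t2)
= -5.7*sin(154) - 2.1*sin(172)
= -2.791


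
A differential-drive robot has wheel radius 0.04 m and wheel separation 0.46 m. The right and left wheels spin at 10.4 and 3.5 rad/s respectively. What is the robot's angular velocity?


vR = r*wR = 0.04*10.4 = 0.416 m/s
vL = r*wL = 0.04*3.5 = 0.14 m/s
v = (vR+vL)/2 = 0.278 m/s
omega = (vR-vL)/L = 0.6 rad/s
angular velocity = 0.6 rad/s


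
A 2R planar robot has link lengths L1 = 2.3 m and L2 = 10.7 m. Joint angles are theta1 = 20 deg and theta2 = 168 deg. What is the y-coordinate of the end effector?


Convert angles to radians: theta1 = 0.3491, theta2 = 2.9322
y = L1*sin(theta1) + L2*sin(theta1+theta2)
y = 0.7866 + -1.4892
y = -0.7025


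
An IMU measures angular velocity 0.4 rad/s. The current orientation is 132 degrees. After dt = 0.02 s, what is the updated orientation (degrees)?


delta_theta = w * dt = 0.4 * 0.02 = 0.008 rad
= 0.4584 deg
theta_new = 132 + 0.4584 = 132.4584 deg


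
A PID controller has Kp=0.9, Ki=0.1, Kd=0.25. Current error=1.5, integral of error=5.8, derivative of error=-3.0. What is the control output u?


u = Kp*e + Ki*int(e) + Kd*de/dt
= 0.9*1.5 + 0.1*5.8 + 0.25*(-3.0)
= 1.35 + 0.58 + -0.75
= 1.18


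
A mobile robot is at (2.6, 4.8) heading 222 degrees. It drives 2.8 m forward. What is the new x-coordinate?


x_new = x0 + d*cos(theta)
= 2.6 + 2.8*cos(222)
= 2.6 + -2.0808
= 0.5192


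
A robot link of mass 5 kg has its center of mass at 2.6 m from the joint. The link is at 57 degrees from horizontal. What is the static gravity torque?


tau = m*g*L*cos(angle)
= 5 * 9.81 * 2.6 * cos(57 deg)
= 5 * 9.81 * 2.6 * 0.5446
= 69.4578 Nm


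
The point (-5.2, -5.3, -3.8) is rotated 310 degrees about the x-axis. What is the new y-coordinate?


Rotation about x-axis: y' = y*cos(theta) - z*sin(theta)
= -5.3 * 0.6428 - -3.8 * -0.766
= -6.3177


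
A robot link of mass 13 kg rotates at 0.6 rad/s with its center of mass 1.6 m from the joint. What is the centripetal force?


F = m * omega^2 * r
= 13 * 0.6^2 * 1.6
= 13 * 0.36 * 1.6
= 7.488 N


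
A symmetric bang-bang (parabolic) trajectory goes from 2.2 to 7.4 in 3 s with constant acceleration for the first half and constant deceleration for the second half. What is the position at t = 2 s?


Symmetric rest-to-rest: each phase covers (pf-p0)/2 in time T/2. 0.5*a*(T/2)^2 = (pf-p0)/2 => a = 4*(pf-p0)/T^2
a = 4*(7.4-2.2)/3^2 = 2.3111
t = 2 is in the deceleration phase (t > T/2).
p = pf - 0.5*a*(T-t)^2 = 7.4 - 0.5*2.3111*1^2
= 6.2444


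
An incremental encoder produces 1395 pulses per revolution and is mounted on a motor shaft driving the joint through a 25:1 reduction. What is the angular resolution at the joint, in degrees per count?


counts per rev = 1395
effective counts at joint = 1395 * 25 = 34875
resolution = 360 / 34875
= 0.0103 deg/count


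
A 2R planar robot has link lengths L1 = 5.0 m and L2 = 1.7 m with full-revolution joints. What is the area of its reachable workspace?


r_max = L1 + L2 = 6.7 m
r_min = |L1 - L2| = 3.3 m
Area = pi*(r_max^2 - r_min^2)
= pi*(44.89 - 10.89)
= pi * 34.0
= 106.8142 m^2


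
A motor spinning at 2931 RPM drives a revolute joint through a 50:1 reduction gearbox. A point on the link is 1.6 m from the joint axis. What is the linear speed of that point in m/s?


omega_motor = 2931 * 2*pi/60 = 306.9336 rad/s
omega_joint = omega_motor / 50 = 6.1387 rad/s
v = omega_joint * r = 6.1387 * 1.6
= 9.8219 m/s


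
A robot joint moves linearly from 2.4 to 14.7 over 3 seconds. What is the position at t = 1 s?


s = t/T = 1/3 = 0.3333
p(t) = p0 + (pf-p0)*s
= 2.4 + (14.7 - 2.4) * 0.3333
= 6.5


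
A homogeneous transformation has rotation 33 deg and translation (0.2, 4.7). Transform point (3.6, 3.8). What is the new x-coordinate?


x' = cos(theta)*px - sin(theta)*py + tx
= 0.8387*3.6 - 0.5446*3.8 + 0.2
= 1.1496


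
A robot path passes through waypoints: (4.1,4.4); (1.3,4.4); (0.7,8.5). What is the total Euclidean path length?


Segment lengths:
  seg1 = sqrt((-2.8)^2 + (0.0)^2) = 2.8
  seg2 = sqrt((-0.6)^2 + (4.1)^2) = 4.1437
Total = 6.9437


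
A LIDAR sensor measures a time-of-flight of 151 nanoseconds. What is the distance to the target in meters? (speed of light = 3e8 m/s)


tof = 151 ns = 1.51e-07 s
dist = c * tof / 2
= 3e8 * 1.51e-07 / 2
= 22.65 m


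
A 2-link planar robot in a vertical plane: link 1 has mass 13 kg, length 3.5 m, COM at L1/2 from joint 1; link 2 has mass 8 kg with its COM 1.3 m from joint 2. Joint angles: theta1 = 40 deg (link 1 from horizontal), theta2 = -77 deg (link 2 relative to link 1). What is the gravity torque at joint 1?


Horizontal distance from joint 1 to link-1 COM:
  x_c1 = (L1/2)*cos(t1) = 1.75 * 0.766 = 1.3406 m
Horizontal distance from joint 1 to link-2 COM:
  x_c2 = L1*cos(t1) + Lc2*cos(t1+t2)
       = 3.5*0.766 + 1.3*0.7986 = 3.7194 m
tau1 = m1*g*x_c1 + m2*g*x_c2
     = 13*9.81*1.3406 + 8*9.81*3.7194
     = 170.9639 + 291.8971
     = 462.861 Nm


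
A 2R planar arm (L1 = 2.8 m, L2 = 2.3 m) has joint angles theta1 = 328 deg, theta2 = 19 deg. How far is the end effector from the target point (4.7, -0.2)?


End effector via forward kinematics:
x = L1*cos(t1) + L2*cos(t1+t2) = 4.6156
y = L1*sin(t1) + L2*sin(t1+t2) = -2.0012
Distance to target:
d = sqrt((4.7 - 4.6156)^2 + (-0.2 - -2.0012)^2)
= sqrt(0.0071 + 3.2442)
= 1.8031 m


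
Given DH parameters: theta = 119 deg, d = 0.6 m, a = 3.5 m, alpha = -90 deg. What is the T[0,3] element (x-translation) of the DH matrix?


T[0,3] = a * cos(theta)
= 3.5 * cos(119 deg)
= 3.5 * -0.4848
= -1.6968


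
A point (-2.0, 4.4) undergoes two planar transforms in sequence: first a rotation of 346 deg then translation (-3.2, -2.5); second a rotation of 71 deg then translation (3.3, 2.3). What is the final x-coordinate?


After transform 1:
x1 = cos(346)*-2.0 - sin(346)*4.4 + -3.2 = -4.0761
y1 = sin(346)*-2.0 + cos(346)*4.4 + -2.5 = 2.2531
After transform 2:
x2 = cos(71)*-4.0761 - sin(71)*2.2531 + 3.3
= -0.1575


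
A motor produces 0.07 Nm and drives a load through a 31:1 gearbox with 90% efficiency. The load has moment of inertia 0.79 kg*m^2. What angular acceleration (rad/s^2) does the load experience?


tau_out = tau_motor * N * eta
= 0.07 * 31 * 0.9 = 1.953 Nm
alpha = tau_out / I = 1.953 / 0.79
= 2.4722 rad/s^2


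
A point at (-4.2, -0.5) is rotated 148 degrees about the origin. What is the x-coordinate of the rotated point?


x' = x*cos(theta) - y*sin(theta)
cos(148 deg) = -0.848, sin(148 deg) = 0.5299
x' = -4.2 * -0.848 - -0.5 * 0.5299
= 3.5618 - -0.265
= 3.8268


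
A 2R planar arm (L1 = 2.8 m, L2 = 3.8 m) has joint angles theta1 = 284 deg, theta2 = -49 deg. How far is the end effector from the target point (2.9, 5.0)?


End effector via forward kinematics:
x = L1*cos(t1) + L2*cos(t1+t2) = -1.5022
y = L1*sin(t1) + L2*sin(t1+t2) = -5.8296
Distance to target:
d = sqrt((2.9 - -1.5022)^2 + (5.0 - -5.8296)^2)
= sqrt(19.3794 + 117.2804)
= 11.6902 m


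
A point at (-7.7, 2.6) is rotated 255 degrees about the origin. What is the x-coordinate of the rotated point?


x' = x*cos(theta) - y*sin(theta)
cos(255 deg) = -0.2588, sin(255 deg) = -0.9659
x' = -7.7 * -0.2588 - 2.6 * -0.9659
= 1.9929 - -2.5114
= 4.5043


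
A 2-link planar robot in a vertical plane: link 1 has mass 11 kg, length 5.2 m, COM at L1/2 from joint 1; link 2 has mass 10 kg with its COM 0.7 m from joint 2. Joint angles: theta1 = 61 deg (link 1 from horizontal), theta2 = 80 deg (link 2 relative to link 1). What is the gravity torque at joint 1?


Horizontal distance from joint 1 to link-1 COM:
  x_c1 = (L1/2)*cos(t1) = 2.6 * 0.4848 = 1.2605 m
Horizontal distance from joint 1 to link-2 COM:
  x_c2 = L1*cos(t1) + Lc2*cos(t1+t2)
       = 5.2*0.4848 + 0.7*-0.7771 = 1.977 m
tau1 = m1*g*x_c1 + m2*g*x_c2
     = 11*9.81*1.2605 + 10*9.81*1.977
     = 136.0211 + 193.9445
     = 329.9656 Nm


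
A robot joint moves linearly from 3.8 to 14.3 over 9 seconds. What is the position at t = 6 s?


s = t/T = 6/9 = 0.6667
p(t) = p0 + (pf-p0)*s
= 3.8 + (14.3 - 3.8) * 0.6667
= 10.8


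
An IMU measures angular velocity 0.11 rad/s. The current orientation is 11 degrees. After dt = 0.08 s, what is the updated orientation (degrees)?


delta_theta = w * dt = 0.11 * 0.08 = 0.0088 rad
= 0.5042 deg
theta_new = 11 + 0.5042 = 11.5042 deg


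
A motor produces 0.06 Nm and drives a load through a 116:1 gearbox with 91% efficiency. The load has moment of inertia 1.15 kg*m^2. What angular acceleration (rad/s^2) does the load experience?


tau_out = tau_motor * N * eta
= 0.06 * 116 * 0.91 = 6.3336 Nm
alpha = tau_out / I = 6.3336 / 1.15
= 5.5075 rad/s^2


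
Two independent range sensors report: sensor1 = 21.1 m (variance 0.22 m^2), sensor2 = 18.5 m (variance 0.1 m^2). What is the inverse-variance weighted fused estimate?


w1 = (1/var1) / (1/var1 + 1/var2)
   = 4.5455 / (4.5455 + 10.0) = 0.3125
w2 = 1 - w1 = 0.6875
fused = w1*s1 + w2*s2 = 6.5938 + 12.7188
= 19.3125 m


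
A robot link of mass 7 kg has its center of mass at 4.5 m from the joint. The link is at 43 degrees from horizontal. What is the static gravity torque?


tau = m*g*L*cos(angle)
= 7 * 9.81 * 4.5 * cos(43 deg)
= 7 * 9.81 * 4.5 * 0.7314
= 225.9993 Nm


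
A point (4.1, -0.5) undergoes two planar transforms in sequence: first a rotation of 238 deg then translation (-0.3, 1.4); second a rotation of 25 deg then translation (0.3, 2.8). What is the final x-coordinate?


After transform 1:
x1 = cos(238)*4.1 - sin(238)*-0.5 + -0.3 = -2.8967
y1 = sin(238)*4.1 + cos(238)*-0.5 + 1.4 = -1.812
After transform 2:
x2 = cos(25)*-2.8967 - sin(25)*-1.812 + 0.3
= -1.5595


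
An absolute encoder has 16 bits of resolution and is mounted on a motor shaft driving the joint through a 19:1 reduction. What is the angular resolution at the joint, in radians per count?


counts = 2^16 = 65536
effective counts at joint = 65536 * 19 = 1245184
resolution = 2*pi / 1245184
= 5.0460e-06 rad/count


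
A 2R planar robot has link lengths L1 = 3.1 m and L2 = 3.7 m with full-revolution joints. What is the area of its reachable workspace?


r_max = L1 + L2 = 6.8 m
r_min = |L1 - L2| = 0.6 m
Area = pi*(r_max^2 - r_min^2)
= pi*(46.24 - 0.36)
= pi * 45.88
= 144.1363 m^2


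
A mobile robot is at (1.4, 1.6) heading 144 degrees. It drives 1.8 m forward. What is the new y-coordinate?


y_new = y0 + d*sin(theta)
= 1.6 + 1.8*sin(144)
= 1.6 + 1.058
= 2.658


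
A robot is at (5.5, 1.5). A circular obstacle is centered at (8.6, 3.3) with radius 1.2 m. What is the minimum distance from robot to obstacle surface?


center_dist = sqrt((5.5-8.6)^2 + (1.5-3.3)^2)
= sqrt(9.61 + 3.24)
= 3.5847
min_dist = center_dist - radius = 3.5847 - 1.2 = 2.3847 m


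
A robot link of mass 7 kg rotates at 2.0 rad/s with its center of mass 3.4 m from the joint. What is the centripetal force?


F = m * omega^2 * r
= 7 * 2.0^2 * 3.4
= 7 * 4.0 * 3.4
= 95.2 N


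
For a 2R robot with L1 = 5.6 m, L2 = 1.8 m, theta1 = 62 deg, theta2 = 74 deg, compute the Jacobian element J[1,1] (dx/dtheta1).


J[1,1] = -L1*sin(t1) - L2*sin(t1+t2)
= -5.6*sin(62) - 1.8*sin(136)
= -6.1949


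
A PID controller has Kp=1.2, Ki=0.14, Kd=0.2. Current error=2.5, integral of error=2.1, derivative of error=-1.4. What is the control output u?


u = Kp*e + Ki*int(e) + Kd*de/dt
= 1.2*2.5 + 0.14*2.1 + 0.2*(-1.4)
= 3.0 + 0.294 + -0.28
= 3.014


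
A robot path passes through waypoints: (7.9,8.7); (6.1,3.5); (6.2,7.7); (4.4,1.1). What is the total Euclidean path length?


Segment lengths:
  seg1 = sqrt((-1.8)^2 + (-5.2)^2) = 5.5027
  seg2 = sqrt((0.1)^2 + (4.2)^2) = 4.2012
  seg3 = sqrt((-1.8)^2 + (-6.6)^2) = 6.8411
Total = 16.545


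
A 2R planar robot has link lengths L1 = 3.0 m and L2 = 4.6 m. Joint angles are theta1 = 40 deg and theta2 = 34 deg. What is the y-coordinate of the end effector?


Convert angles to radians: theta1 = 0.6981, theta2 = 0.5934
y = L1*sin(theta1) + L2*sin(theta1+theta2)
y = 1.9284 + 4.4218
y = 6.3502


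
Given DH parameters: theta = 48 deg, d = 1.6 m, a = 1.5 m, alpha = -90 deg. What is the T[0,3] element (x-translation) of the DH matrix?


T[0,3] = a * cos(theta)
= 1.5 * cos(48 deg)
= 1.5 * 0.6691
= 1.0037


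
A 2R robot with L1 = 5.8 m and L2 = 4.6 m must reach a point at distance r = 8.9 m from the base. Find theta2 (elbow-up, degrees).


cos(theta2) = (r^2 - L1^2 - L2^2) / (2*L1*L2)
cos(theta2) = (79.21 - 33.64 - 21.16) / 53.36
cos(theta2) = 0.457459
theta2 = 62.7768 degrees


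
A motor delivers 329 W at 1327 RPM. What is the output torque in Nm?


omega = 1327 * 2*pi/60 = 138.9631 rad/s
tau = P / omega = 329 / 138.9631
= 2.3675 Nm


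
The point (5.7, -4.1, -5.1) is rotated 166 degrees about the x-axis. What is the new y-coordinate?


Rotation about x-axis: y' = y*cos(theta) - z*sin(theta)
= -4.1 * -0.9703 - -5.1 * 0.2419
= 5.212


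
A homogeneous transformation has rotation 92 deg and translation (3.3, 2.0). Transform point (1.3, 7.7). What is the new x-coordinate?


x' = cos(theta)*px - sin(theta)*py + tx
= -0.0349*1.3 - 0.9994*7.7 + 3.3
= -4.4407


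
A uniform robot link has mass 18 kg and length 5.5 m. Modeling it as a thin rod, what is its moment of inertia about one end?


I = (1/3) * m * L^2
= (1/3) * 18 * 5.5^2
= 0.333333 * 18 * 30.25
= 181.5 kg*m^2


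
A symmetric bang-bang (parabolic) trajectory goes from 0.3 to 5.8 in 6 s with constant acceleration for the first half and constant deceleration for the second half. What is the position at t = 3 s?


Symmetric rest-to-rest: each phase covers (pf-p0)/2 in time T/2. 0.5*a*(T/2)^2 = (pf-p0)/2 => a = 4*(pf-p0)/T^2
a = 4*(5.8-0.3)/6^2 = 0.6111
t = 3 is in the acceleration phase (t <= T/2).
p = p0 + 0.5*a*t^2 = 0.3 + 0.5*0.6111*3^2
= 3.05


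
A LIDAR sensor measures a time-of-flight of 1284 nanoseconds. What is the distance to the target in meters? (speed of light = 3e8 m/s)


tof = 1284 ns = 1.284e-06 s
dist = c * tof / 2
= 3e8 * 1.284e-06 / 2
= 192.6 m


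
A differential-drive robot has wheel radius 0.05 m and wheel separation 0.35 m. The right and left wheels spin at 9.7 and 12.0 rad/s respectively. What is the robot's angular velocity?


vR = r*wR = 0.05*9.7 = 0.485 m/s
vL = r*wL = 0.05*12.0 = 0.6 m/s
v = (vR+vL)/2 = 0.5425 m/s
omega = (vR-vL)/L = -0.3286 rad/s
angular velocity = -0.3286 rad/s


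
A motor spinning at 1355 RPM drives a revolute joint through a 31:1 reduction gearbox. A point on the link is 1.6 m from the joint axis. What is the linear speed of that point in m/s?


omega_motor = 1355 * 2*pi/60 = 141.8953 rad/s
omega_joint = omega_motor / 31 = 4.5773 rad/s
v = omega_joint * r = 4.5773 * 1.6
= 7.3236 m/s


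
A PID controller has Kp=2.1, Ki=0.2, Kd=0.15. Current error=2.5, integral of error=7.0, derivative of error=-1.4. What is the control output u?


u = Kp*e + Ki*int(e) + Kd*de/dt
= 2.1*2.5 + 0.2*7.0 + 0.15*(-1.4)
= 5.25 + 1.4 + -0.21
= 6.44


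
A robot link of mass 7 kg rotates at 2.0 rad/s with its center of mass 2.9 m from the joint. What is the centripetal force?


F = m * omega^2 * r
= 7 * 2.0^2 * 2.9
= 7 * 4.0 * 2.9
= 81.2 N


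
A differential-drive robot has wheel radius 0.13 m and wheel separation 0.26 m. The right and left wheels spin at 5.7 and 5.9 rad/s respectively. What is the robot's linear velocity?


vR = r*wR = 0.13*5.7 = 0.741 m/s
vL = r*wL = 0.13*5.9 = 0.767 m/s
v = (vR+vL)/2 = 0.754 m/s
omega = (vR-vL)/L = -0.1 rad/s
linear velocity = 0.754 m/s


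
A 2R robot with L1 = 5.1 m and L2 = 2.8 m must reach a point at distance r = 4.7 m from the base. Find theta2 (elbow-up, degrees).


cos(theta2) = (r^2 - L1^2 - L2^2) / (2*L1*L2)
cos(theta2) = (22.09 - 26.01 - 7.84) / 28.56
cos(theta2) = -0.411765
theta2 = 114.3157 degrees


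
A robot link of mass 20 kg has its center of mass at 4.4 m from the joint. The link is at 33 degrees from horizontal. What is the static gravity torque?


tau = m*g*L*cos(angle)
= 20 * 9.81 * 4.4 * cos(33 deg)
= 20 * 9.81 * 4.4 * 0.8387
= 724.0075 Nm


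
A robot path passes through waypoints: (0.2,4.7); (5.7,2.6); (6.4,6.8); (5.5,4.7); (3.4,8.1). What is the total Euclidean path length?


Segment lengths:
  seg1 = sqrt((5.5)^2 + (-2.1)^2) = 5.8873
  seg2 = sqrt((0.7)^2 + (4.2)^2) = 4.2579
  seg3 = sqrt((-0.9)^2 + (-2.1)^2) = 2.2847
  seg4 = sqrt((-2.1)^2 + (3.4)^2) = 3.9962
Total = 16.4262


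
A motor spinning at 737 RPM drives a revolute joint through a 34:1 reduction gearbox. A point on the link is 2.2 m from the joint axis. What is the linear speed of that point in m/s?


omega_motor = 737 * 2*pi/60 = 77.1785 rad/s
omega_joint = omega_motor / 34 = 2.27 rad/s
v = omega_joint * r = 2.27 * 2.2
= 4.9939 m/s


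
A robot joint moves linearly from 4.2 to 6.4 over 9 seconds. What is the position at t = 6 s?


s = t/T = 6/9 = 0.6667
p(t) = p0 + (pf-p0)*s
= 4.2 + (6.4 - 4.2) * 0.6667
= 5.6667


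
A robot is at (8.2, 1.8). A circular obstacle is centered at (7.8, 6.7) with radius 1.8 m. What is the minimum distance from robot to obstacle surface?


center_dist = sqrt((8.2-7.8)^2 + (1.8-6.7)^2)
= sqrt(0.16 + 24.01)
= 4.9163
min_dist = center_dist - radius = 4.9163 - 1.8 = 3.1163 m


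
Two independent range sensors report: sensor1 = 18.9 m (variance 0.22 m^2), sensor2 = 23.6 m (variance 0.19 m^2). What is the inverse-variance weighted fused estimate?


w1 = (1/var1) / (1/var1 + 1/var2)
   = 4.5455 / (4.5455 + 5.2632) = 0.4634
w2 = 1 - w1 = 0.5366
fused = w1*s1 + w2*s2 = 8.7585 + 12.6634
= 21.422 m


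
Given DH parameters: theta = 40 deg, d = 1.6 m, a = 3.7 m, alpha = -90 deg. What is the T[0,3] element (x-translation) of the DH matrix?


T[0,3] = a * cos(theta)
= 3.7 * cos(40 deg)
= 3.7 * 0.766
= 2.8344


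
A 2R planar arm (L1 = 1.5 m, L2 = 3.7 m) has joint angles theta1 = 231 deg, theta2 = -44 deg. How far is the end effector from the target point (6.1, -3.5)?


End effector via forward kinematics:
x = L1*cos(t1) + L2*cos(t1+t2) = -4.6164
y = L1*sin(t1) + L2*sin(t1+t2) = -1.6166
Distance to target:
d = sqrt((6.1 - -4.6164)^2 + (-3.5 - -1.6166)^2)
= sqrt(114.8413 + 3.5471)
= 10.8806 m


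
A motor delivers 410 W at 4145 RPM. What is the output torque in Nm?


omega = 4145 * 2*pi/60 = 434.0634 rad/s
tau = P / omega = 410 / 434.0634
= 0.9446 Nm


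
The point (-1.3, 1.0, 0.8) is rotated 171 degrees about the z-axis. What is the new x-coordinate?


Rotation about z-axis: x' = x*cos(theta) - y*sin(theta)
= -1.3 * -0.9877 - 1.0 * 0.1564
= 1.1276


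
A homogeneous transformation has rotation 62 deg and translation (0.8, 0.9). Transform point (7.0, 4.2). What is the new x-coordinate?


x' = cos(theta)*px - sin(theta)*py + tx
= 0.4695*7.0 - 0.8829*4.2 + 0.8
= 0.3779


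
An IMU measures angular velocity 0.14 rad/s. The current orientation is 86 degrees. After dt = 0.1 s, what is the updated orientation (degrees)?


delta_theta = w * dt = 0.14 * 0.1 = 0.014 rad
= 0.8021 deg
theta_new = 86 + 0.8021 = 86.8021 deg


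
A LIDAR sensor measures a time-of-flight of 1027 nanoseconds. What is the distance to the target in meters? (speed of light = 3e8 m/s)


tof = 1027 ns = 1.027e-06 s
dist = c * tof / 2
= 3e8 * 1.027e-06 / 2
= 154.05 m


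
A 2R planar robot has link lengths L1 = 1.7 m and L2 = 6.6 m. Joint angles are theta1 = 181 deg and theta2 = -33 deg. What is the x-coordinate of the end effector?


Convert angles to radians: theta1 = 3.159, theta2 = -0.576
x = L1*cos(theta1) + L2*cos(theta1+theta2)
x = -1.6997 + -5.5971
x = -7.2969


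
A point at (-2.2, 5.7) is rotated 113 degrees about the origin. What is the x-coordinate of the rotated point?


x' = x*cos(theta) - y*sin(theta)
cos(113 deg) = -0.3907, sin(113 deg) = 0.9205
x' = -2.2 * -0.3907 - 5.7 * 0.9205
= 0.8596 - 5.2469
= -4.3873
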